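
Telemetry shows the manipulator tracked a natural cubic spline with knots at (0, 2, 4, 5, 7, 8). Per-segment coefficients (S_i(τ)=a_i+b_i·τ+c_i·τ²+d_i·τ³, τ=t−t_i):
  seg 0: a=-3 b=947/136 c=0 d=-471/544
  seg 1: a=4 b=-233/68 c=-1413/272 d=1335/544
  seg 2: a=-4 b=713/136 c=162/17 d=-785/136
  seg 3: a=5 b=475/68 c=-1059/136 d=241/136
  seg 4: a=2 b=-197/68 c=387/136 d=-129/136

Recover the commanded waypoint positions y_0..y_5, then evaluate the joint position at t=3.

y_0 = S_0(0) = a_0 = -3
y_1 = S_1(0) = a_1 = 4
y_2 = S_2(0) = a_2 = -4
y_3 = S_3(0) = a_3 = 5
y_4 = S_4(0) = a_4 = 2
y_5 = S_4(1) = 1
t_q=3 is in segment 1 (τ=1); S_1(τ)=-1179/544

y_0=-3 y_1=4 y_2=-4 y_3=5 y_4=2 y_5=1
S(3) = -1179/544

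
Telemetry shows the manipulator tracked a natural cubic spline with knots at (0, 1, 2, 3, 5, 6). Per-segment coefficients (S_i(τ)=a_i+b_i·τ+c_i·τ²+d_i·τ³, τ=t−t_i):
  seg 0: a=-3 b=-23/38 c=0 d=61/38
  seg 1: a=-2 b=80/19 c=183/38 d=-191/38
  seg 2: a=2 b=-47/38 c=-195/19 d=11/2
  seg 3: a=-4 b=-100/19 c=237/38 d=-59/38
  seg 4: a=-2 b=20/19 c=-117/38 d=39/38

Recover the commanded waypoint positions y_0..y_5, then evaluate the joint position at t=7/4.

y_0=-3 y_1=-2 y_2=2 y_3=-4 y_4=-2 y_5=-3
S(7/4) = 4247/2432

y_0 = S_0(0) = a_0 = -3
y_1 = S_1(0) = a_1 = -2
y_2 = S_2(0) = a_2 = 2
y_3 = S_3(0) = a_3 = -4
y_4 = S_4(0) = a_4 = -2
y_5 = S_4(1) = -3
t_q=7/4 is in segment 1 (τ=3/4); S_1(τ)=4247/2432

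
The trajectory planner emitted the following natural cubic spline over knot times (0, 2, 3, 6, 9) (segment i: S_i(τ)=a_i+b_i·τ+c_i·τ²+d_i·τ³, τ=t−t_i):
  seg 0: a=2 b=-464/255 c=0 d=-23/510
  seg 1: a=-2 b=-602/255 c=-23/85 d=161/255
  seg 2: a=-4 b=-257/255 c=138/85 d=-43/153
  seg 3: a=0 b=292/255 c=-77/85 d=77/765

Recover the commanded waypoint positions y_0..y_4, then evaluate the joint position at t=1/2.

y_0 = S_0(0) = a_0 = 2
y_1 = S_1(0) = a_1 = -2
y_2 = S_2(0) = a_2 = -4
y_3 = S_3(0) = a_3 = 0
y_4 = S_3(3) = -2
t_q=1/2 is in segment 0 (τ=1/2); S_0(τ)=295/272

y_0=2 y_1=-2 y_2=-4 y_3=0 y_4=-2
S(1/2) = 295/272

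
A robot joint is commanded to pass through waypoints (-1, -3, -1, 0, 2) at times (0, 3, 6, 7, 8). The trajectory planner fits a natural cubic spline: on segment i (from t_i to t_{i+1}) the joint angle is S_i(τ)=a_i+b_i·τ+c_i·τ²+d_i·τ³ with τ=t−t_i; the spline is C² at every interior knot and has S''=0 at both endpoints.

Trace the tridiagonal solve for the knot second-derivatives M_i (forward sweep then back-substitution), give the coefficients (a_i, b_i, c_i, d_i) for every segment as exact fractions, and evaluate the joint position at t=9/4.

  seg 0: a=-1 b=-115/112 c=0 d=121/3024
  seg 1: a=-3 b=3/56 c=121/336 d=-157/3024
  seg 2: a=-1 b=13/16 c=-3/28 d=33/112
  seg 3: a=0 b=83/56 c=87/112 d=-29/112
S(9/4) = -2923/1024

Δ: Δ0=-2/3, Δ1=2/3, Δ2=1, Δ3=2
row 1: diag=12, rhs=8; c'=1/4, d'=2/3
row 2: denom=8−3·1/4=29/4; d'=(2−3·2/3)/(29/4)=0
row 3: denom=4−1·4/29=112/29; d'=(6−1·0)/(112/29)=87/56
back: M3=87/56
back: M2=0−4/29·87/56=-3/14
back: M1=2/3−1/4·-3/14=121/168
M: M0=0, M1=121/168, M2=-3/14, M3=87/56, M4=0
seg 0: a=-1, c=M0/2=0, d=(M1−M0)/(6·3)=121/3024, b=Δ0−h0·(2M0+M1)/6=-115/112
seg 1: a=-3, c=M1/2=121/336, d=(M2−M1)/(6·3)=-157/3024, b=Δ1−h1·(2M1+M2)/6=3/56
seg 2: a=-1, c=M2/2=-3/28, d=(M3−M2)/(6·1)=33/112, b=Δ2−h2·(2M2+M3)/6=13/16
seg 3: a=0, c=M3/2=87/112, d=(M4−M3)/(6·1)=-29/112, b=Δ3−h3·(2M3+M4)/6=83/56
t_q=9/4 → seg 0, τ=9/4; S=-1+-115/112·τ+0·τ²+121/3024·τ³=-2923/1024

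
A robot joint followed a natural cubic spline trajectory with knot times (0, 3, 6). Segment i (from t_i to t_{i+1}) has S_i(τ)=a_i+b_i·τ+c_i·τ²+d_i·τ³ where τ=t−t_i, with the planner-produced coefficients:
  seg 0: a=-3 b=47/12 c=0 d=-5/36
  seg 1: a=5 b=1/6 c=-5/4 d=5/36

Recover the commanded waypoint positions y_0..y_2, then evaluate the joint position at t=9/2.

y_0=-3 y_1=5 y_2=-2
S(9/2) = 93/32

y_0 = S_0(0) = a_0 = -3
y_1 = S_1(0) = a_1 = 5
y_2 = S_1(3) = -2
t_q=9/2 is in segment 1 (τ=3/2); S_1(τ)=93/32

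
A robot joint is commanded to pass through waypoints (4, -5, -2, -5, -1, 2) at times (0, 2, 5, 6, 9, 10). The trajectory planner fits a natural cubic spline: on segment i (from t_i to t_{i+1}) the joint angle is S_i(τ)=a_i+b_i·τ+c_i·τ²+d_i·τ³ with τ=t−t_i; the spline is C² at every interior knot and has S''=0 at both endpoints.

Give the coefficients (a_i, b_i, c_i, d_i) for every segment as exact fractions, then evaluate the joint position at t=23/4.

Δ: Δ0=-9/2, Δ1=1, Δ2=-3, Δ3=4/3, Δ4=3
row 1: diag=10, rhs=33; c'=3/10, d'=33/10
row 2: denom=8−3·3/10=71/10; d'=(-24−3·33/10)/(71/10)=-339/71
row 3: denom=8−1·10/71=558/71; d'=(26−1·-339/71)/(558/71)=2185/558
row 4: denom=8−3·71/186=425/62; d'=(10−3·2185/558)/(425/62)=-13/51
back: M4=-13/51
back: M3=2185/558−71/186·-13/51=614/153
back: M2=-339/71−10/71·614/153=-817/153
back: M1=33/10−3/10·-817/153=250/51
M: M0=0, M1=250/51, M2=-817/153, M3=614/153, M4=-13/51, M5=0
seg 0: a=4, c=M0/2=0, d=(M1−M0)/(6·2)=125/306, b=Δ0−h0·(2M0+M1)/6=-1877/306
seg 1: a=-5, c=M1/2=125/51, d=(M2−M1)/(6·3)=-1567/2754, b=Δ1−h1·(2M1+M2)/6=-377/306
seg 2: a=-2, c=M2/2=-817/306, d=(M3−M2)/(6·1)=53/34, b=Δ2−h2·(2M2+M3)/6=-17/9
seg 3: a=-5, c=M3/2=307/153, d=(M4−M3)/(6·3)=-653/2754, b=Δ3−h3·(2M3+M4)/6=-781/306
seg 4: a=-1, c=M4/2=-13/102, d=(M5−M4)/(6·1)=13/306, b=Δ4−h4·(2M4+M5)/6=472/153
t_q=23/4 → seg 2, τ=3/4; S=-2+-17/9·τ+-817/306·τ²+53/34·τ³=-27815/6528

  seg 0: a=4 b=-1877/306 c=0 d=125/306
  seg 1: a=-5 b=-377/306 c=125/51 d=-1567/2754
  seg 2: a=-2 b=-17/9 c=-817/306 d=53/34
  seg 3: a=-5 b=-781/306 c=307/153 d=-653/2754
  seg 4: a=-1 b=472/153 c=-13/102 d=13/306
S(23/4) = -27815/6528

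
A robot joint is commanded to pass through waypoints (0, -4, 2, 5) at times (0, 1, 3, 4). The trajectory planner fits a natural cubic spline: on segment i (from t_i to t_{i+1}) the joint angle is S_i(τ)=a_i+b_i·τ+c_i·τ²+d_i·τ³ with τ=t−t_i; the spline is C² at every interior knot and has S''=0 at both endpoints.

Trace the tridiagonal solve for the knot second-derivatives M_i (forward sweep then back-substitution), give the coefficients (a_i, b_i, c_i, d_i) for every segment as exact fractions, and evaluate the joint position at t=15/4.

Δ: Δ0=-4, Δ1=3, Δ2=3
row 1: diag=6, rhs=42; c'=1/3, d'=7
row 2: denom=6−2·1/3=16/3; d'=(0−2·7)/(16/3)=-21/8
back: M2=-21/8
back: M1=7−1/3·-21/8=63/8
M: M0=0, M1=63/8, M2=-21/8, M3=0
seg 0: a=0, c=M0/2=0, d=(M1−M0)/(6·1)=21/16, b=Δ0−h0·(2M0+M1)/6=-85/16
seg 1: a=-4, c=M1/2=63/16, d=(M2−M1)/(6·2)=-7/8, b=Δ1−h1·(2M1+M2)/6=-11/8
seg 2: a=2, c=M2/2=-21/16, d=(M3−M2)/(6·1)=7/16, b=Δ2−h2·(2M2+M3)/6=31/8
t_q=15/4 → seg 2, τ=3/4; S=2+31/8·τ+-21/16·τ²+7/16·τ³=4457/1024

  seg 0: a=0 b=-85/16 c=0 d=21/16
  seg 1: a=-4 b=-11/8 c=63/16 d=-7/8
  seg 2: a=2 b=31/8 c=-21/16 d=7/16
S(15/4) = 4457/1024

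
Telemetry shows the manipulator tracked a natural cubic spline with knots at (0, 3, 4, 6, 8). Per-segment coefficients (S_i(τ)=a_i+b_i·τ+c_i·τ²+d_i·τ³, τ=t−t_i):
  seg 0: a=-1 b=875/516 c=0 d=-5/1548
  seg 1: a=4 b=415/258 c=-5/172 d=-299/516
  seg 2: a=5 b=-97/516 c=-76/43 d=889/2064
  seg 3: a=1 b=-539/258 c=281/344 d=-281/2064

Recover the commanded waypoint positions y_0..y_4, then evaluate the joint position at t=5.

y_0=-1 y_1=4 y_2=5 y_3=1 y_4=-1
S(5) = 2391/688

y_0 = S_0(0) = a_0 = -1
y_1 = S_1(0) = a_1 = 4
y_2 = S_2(0) = a_2 = 5
y_3 = S_3(0) = a_3 = 1
y_4 = S_3(2) = -1
t_q=5 is in segment 2 (τ=1); S_2(τ)=2391/688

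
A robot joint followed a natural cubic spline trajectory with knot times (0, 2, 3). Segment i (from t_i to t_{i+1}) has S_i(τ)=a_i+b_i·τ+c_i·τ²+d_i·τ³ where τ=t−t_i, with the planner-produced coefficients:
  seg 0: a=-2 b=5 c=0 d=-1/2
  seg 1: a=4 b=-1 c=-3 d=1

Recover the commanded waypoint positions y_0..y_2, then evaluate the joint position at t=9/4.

y_0 = S_0(0) = a_0 = -2
y_1 = S_1(0) = a_1 = 4
y_2 = S_1(1) = 1
t_q=9/4 is in segment 1 (τ=1/4); S_1(τ)=229/64

y_0=-2 y_1=4 y_2=1
S(9/4) = 229/64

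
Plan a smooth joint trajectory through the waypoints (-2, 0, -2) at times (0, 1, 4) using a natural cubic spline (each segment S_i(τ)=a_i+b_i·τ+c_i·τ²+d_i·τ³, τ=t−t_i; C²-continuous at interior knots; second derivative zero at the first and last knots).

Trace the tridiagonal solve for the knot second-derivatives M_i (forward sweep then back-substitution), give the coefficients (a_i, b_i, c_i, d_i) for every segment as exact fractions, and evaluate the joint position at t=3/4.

  seg 0: a=-2 b=7/3 c=0 d=-1/3
  seg 1: a=0 b=4/3 c=-1 d=1/9
S(3/4) = -25/64

Δ: Δ0=2, Δ1=-2/3
row 1: diag=8, rhs=-16; c'=3/8, d'=-2
back: M1=-2
M: M0=0, M1=-2, M2=0
seg 0: a=-2, c=M0/2=0, d=(M1−M0)/(6·1)=-1/3, b=Δ0−h0·(2M0+M1)/6=7/3
seg 1: a=0, c=M1/2=-1, d=(M2−M1)/(6·3)=1/9, b=Δ1−h1·(2M1+M2)/6=4/3
t_q=3/4 → seg 0, τ=3/4; S=-2+7/3·τ+0·τ²+-1/3·τ³=-25/64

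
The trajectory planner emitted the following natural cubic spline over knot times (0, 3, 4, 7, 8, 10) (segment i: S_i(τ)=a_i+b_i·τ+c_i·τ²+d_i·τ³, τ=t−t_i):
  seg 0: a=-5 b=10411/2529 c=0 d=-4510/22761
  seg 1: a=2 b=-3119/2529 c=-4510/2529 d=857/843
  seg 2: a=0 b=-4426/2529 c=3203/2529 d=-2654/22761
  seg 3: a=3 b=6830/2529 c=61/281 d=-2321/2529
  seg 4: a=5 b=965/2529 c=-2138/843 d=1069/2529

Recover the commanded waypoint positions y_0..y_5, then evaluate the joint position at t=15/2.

y_0 = S_0(0) = a_0 = -5
y_1 = S_1(0) = a_1 = 2
y_2 = S_2(0) = a_2 = 0
y_3 = S_3(0) = a_3 = 3
y_4 = S_4(0) = a_4 = 5
y_5 = S_4(2) = -1
t_q=15/2 is in segment 3 (τ=1/2); S_3(τ)=28931/6744

y_0=-5 y_1=2 y_2=0 y_3=3 y_4=5 y_5=-1
S(15/2) = 28931/6744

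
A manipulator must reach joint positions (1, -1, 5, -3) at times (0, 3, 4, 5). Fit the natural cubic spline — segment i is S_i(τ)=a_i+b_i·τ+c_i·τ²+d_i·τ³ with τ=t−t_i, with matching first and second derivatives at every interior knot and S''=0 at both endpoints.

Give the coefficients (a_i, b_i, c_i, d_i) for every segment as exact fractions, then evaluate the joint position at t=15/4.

  seg 0: a=1 b=-428/93 c=0 d=122/279
  seg 1: a=-1 b=670/93 c=122/31 d=-478/93
  seg 2: a=5 b=-32/93 c=-356/31 d=356/93
S(15/4) = 4413/992

Δ: Δ0=-2/3, Δ1=6, Δ2=-8
row 1: diag=8, rhs=40; c'=1/8, d'=5
row 2: denom=4−1·1/8=31/8; d'=(-84−1·5)/(31/8)=-712/31
back: M2=-712/31
back: M1=5−1/8·-712/31=244/31
M: M0=0, M1=244/31, M2=-712/31, M3=0
seg 0: a=1, c=M0/2=0, d=(M1−M0)/(6·3)=122/279, b=Δ0−h0·(2M0+M1)/6=-428/93
seg 1: a=-1, c=M1/2=122/31, d=(M2−M1)/(6·1)=-478/93, b=Δ1−h1·(2M1+M2)/6=670/93
seg 2: a=5, c=M2/2=-356/31, d=(M3−M2)/(6·1)=356/93, b=Δ2−h2·(2M2+M3)/6=-32/93
t_q=15/4 → seg 1, τ=3/4; S=-1+670/93·τ+122/31·τ²+-478/93·τ³=4413/992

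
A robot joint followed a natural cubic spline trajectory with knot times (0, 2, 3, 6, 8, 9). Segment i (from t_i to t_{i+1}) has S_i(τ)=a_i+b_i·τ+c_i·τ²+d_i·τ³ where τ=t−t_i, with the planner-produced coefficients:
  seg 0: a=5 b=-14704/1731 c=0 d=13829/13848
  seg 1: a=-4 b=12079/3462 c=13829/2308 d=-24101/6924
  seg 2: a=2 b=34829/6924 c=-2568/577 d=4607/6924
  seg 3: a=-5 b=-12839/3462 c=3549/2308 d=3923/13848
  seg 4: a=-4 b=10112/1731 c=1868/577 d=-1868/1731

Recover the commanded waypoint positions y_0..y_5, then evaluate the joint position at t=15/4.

y_0 = S_0(0) = a_0 = 5
y_1 = S_1(0) = a_1 = -4
y_2 = S_2(0) = a_2 = 2
y_3 = S_3(0) = a_3 = -5
y_4 = S_4(0) = a_4 = -4
y_5 = S_4(1) = 4
t_q=15/4 is in segment 2 (τ=3/4); S_2(τ)=524359/147712

y_0=5 y_1=-4 y_2=2 y_3=-5 y_4=-4 y_5=4
S(15/4) = 524359/147712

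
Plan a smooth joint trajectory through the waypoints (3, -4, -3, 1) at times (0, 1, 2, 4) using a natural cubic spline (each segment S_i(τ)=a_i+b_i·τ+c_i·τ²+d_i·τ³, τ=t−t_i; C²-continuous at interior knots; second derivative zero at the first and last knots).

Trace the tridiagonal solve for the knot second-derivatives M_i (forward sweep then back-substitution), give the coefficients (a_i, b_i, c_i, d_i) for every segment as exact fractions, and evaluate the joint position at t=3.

  seg 0: a=3 b=-208/23 c=0 d=47/23
  seg 1: a=-4 b=-67/23 c=141/23 d=-51/23
  seg 2: a=-3 b=62/23 c=-12/23 d=2/23
S(3) = -17/23

Δ: Δ0=-7, Δ1=1, Δ2=2
row 1: diag=4, rhs=48; c'=1/4, d'=12
row 2: denom=6−1·1/4=23/4; d'=(6−1·12)/(23/4)=-24/23
back: M2=-24/23
back: M1=12−1/4·-24/23=282/23
M: M0=0, M1=282/23, M2=-24/23, M3=0
seg 0: a=3, c=M0/2=0, d=(M1−M0)/(6·1)=47/23, b=Δ0−h0·(2M0+M1)/6=-208/23
seg 1: a=-4, c=M1/2=141/23, d=(M2−M1)/(6·1)=-51/23, b=Δ1−h1·(2M1+M2)/6=-67/23
seg 2: a=-3, c=M2/2=-12/23, d=(M3−M2)/(6·2)=2/23, b=Δ2−h2·(2M2+M3)/6=62/23
t_q=3 → seg 2, τ=1; S=-3+62/23·τ+-12/23·τ²+2/23·τ³=-17/23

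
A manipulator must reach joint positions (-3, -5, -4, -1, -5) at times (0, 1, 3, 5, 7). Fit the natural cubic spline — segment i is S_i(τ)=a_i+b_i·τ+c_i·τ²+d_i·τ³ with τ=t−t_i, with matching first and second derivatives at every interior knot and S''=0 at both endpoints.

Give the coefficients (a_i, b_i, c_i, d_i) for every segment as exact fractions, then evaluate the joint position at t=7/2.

Δ: Δ0=-2, Δ1=1/2, Δ2=3/2, Δ3=-2
row 1: diag=6, rhs=15; c'=1/3, d'=5/2
row 2: denom=8−2·1/3=22/3; d'=(6−2·5/2)/(22/3)=3/22
row 3: denom=8−2·3/11=82/11; d'=(-21−2·3/22)/(82/11)=-117/41
back: M3=-117/41
back: M2=3/22−3/11·-117/41=75/82
back: M1=5/2−1/3·75/82=90/41
M: M0=0, M1=90/41, M2=75/82, M3=-117/41, M4=0
seg 0: a=-3, c=M0/2=0, d=(M1−M0)/(6·1)=15/41, b=Δ0−h0·(2M0+M1)/6=-97/41
seg 1: a=-5, c=M1/2=45/41, d=(M2−M1)/(6·2)=-35/328, b=Δ1−h1·(2M1+M2)/6=-52/41
seg 2: a=-4, c=M2/2=75/164, d=(M3−M2)/(6·2)=-103/328, b=Δ2−h2·(2M2+M3)/6=151/82
seg 3: a=-1, c=M3/2=-117/82, d=(M4−M3)/(6·2)=39/164, b=Δ3−h3·(2M3+M4)/6=-4/41
t_q=7/2 → seg 2, τ=1/2; S=-4+151/82·τ+75/164·τ²+-103/328·τ³=-7883/2624

  seg 0: a=-3 b=-97/41 c=0 d=15/41
  seg 1: a=-5 b=-52/41 c=45/41 d=-35/328
  seg 2: a=-4 b=151/82 c=75/164 d=-103/328
  seg 3: a=-1 b=-4/41 c=-117/82 d=39/164
S(7/2) = -7883/2624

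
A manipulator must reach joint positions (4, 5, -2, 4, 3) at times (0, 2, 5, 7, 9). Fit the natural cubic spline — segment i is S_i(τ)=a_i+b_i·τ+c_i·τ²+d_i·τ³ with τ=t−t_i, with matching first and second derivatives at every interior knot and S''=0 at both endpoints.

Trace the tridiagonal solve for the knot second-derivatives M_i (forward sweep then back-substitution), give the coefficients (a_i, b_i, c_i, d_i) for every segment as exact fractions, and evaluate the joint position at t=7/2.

Δ: Δ0=1/2, Δ1=-7/3, Δ2=3, Δ3=-1/2
row 1: diag=10, rhs=-17; c'=3/10, d'=-17/10
row 2: denom=10−3·3/10=91/10; d'=(32−3·-17/10)/(91/10)=53/13
row 3: denom=8−2·20/91=688/91; d'=(-21−2·53/13)/(688/91)=-2653/688
back: M3=-2653/688
back: M2=53/13−20/91·-2653/688=847/172
back: M1=-17/10−3/10·847/172=-1093/344
M: M0=0, M1=-1093/344, M2=847/172, M3=-2653/688, M4=0
seg 0: a=4, c=M0/2=0, d=(M1−M0)/(6·2)=-1093/4128, b=Δ0−h0·(2M0+M1)/6=1609/1032
seg 1: a=5, c=M1/2=-1093/688, d=(M2−M1)/(6·3)=929/2064, b=Δ1−h1·(2M1+M2)/6=-835/516
seg 2: a=-2, c=M2/2=847/344, d=(M3−M2)/(6·2)=-6041/8256, b=Δ2−h2·(2M2+M3)/6=2069/2064
seg 3: a=4, c=M3/2=-2653/1376, d=(M4−M3)/(6·2)=2653/8256, b=Δ3−h3·(2M3+M4)/6=2137/1032
t_q=7/2 → seg 1, τ=3/2; S=5+-835/516·τ+-1093/688·τ²+929/2064·τ³=2847/5504

  seg 0: a=4 b=1609/1032 c=0 d=-1093/4128
  seg 1: a=5 b=-835/516 c=-1093/688 d=929/2064
  seg 2: a=-2 b=2069/2064 c=847/344 d=-6041/8256
  seg 3: a=4 b=2137/1032 c=-2653/1376 d=2653/8256
S(7/2) = 2847/5504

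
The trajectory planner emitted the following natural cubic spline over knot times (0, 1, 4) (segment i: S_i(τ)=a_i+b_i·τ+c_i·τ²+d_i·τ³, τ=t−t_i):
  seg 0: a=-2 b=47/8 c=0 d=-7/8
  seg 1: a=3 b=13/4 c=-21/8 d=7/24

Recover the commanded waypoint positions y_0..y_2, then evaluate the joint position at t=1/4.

y_0=-2 y_1=3 y_2=-3
S(1/4) = -279/512

y_0 = S_0(0) = a_0 = -2
y_1 = S_1(0) = a_1 = 3
y_2 = S_1(3) = -3
t_q=1/4 is in segment 0 (τ=1/4); S_0(τ)=-279/512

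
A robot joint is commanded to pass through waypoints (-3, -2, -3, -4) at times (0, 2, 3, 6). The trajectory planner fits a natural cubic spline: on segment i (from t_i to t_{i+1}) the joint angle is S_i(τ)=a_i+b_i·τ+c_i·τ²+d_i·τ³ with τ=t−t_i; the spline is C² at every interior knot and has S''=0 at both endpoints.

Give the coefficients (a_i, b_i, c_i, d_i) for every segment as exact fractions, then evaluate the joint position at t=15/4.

Δ: Δ0=1/2, Δ1=-1, Δ2=-1/3
row 1: diag=6, rhs=-9; c'=1/6, d'=-3/2
row 2: denom=8−1·1/6=47/6; d'=(4−1·-3/2)/(47/6)=33/47
back: M2=33/47
back: M1=-3/2−1/6·33/47=-76/47
M: M0=0, M1=-76/47, M2=33/47, M3=0
seg 0: a=-3, c=M0/2=0, d=(M1−M0)/(6·2)=-19/141, b=Δ0−h0·(2M0+M1)/6=293/282
seg 1: a=-2, c=M1/2=-38/47, d=(M2−M1)/(6·1)=109/282, b=Δ1−h1·(2M1+M2)/6=-163/282
seg 2: a=-3, c=M2/2=33/94, d=(M3−M2)/(6·3)=-11/282, b=Δ2−h2·(2M2+M3)/6=-146/141
t_q=15/4 → seg 2, τ=3/4; S=-3+-146/141·τ+33/94·τ²+-11/282·τ³=-21631/6016

  seg 0: a=-3 b=293/282 c=0 d=-19/141
  seg 1: a=-2 b=-163/282 c=-38/47 d=109/282
  seg 2: a=-3 b=-146/141 c=33/94 d=-11/282
S(15/4) = -21631/6016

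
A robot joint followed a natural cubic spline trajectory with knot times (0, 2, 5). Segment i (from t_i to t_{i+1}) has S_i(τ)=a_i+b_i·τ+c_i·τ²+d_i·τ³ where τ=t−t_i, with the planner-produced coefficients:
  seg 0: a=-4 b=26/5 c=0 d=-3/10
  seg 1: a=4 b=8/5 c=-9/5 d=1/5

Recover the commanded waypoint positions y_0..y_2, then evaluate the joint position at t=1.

y_0=-4 y_1=4 y_2=-2
S(1) = 9/10

y_0 = S_0(0) = a_0 = -4
y_1 = S_1(0) = a_1 = 4
y_2 = S_1(3) = -2
t_q=1 is in segment 0 (τ=1); S_0(τ)=9/10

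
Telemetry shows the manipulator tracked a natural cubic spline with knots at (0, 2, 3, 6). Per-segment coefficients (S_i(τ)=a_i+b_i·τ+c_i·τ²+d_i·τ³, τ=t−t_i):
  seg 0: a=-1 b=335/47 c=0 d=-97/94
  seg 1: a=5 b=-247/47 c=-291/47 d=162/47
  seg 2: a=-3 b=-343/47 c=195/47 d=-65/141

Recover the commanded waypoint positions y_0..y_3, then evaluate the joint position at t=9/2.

y_0 = S_0(0) = a_0 = -1
y_1 = S_1(0) = a_1 = 5
y_2 = S_2(0) = a_2 = -3
y_3 = S_2(3) = 0
t_q=9/2 is in segment 2 (τ=3/2); S_2(τ)=-2319/376

y_0=-1 y_1=5 y_2=-3 y_3=0
S(9/2) = -2319/376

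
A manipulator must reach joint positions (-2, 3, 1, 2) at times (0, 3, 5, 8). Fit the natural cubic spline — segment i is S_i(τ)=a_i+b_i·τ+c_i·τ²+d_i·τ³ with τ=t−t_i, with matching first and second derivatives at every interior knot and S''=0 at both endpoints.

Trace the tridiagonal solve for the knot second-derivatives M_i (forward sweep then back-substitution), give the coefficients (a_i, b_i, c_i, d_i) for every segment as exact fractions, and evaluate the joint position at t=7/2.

  seg 0: a=-2 b=31/12 c=0 d=-11/108
  seg 1: a=3 b=-1/6 c=-11/12 d=1/4
  seg 2: a=1 b=-5/6 c=7/12 d=-7/108
S(7/2) = 87/32

Δ: Δ0=5/3, Δ1=-1, Δ2=1/3
row 1: diag=10, rhs=-16; c'=1/5, d'=-8/5
row 2: denom=10−2·1/5=48/5; d'=(8−2·-8/5)/(48/5)=7/6
back: M2=7/6
back: M1=-8/5−1/5·7/6=-11/6
M: M0=0, M1=-11/6, M2=7/6, M3=0
seg 0: a=-2, c=M0/2=0, d=(M1−M0)/(6·3)=-11/108, b=Δ0−h0·(2M0+M1)/6=31/12
seg 1: a=3, c=M1/2=-11/12, d=(M2−M1)/(6·2)=1/4, b=Δ1−h1·(2M1+M2)/6=-1/6
seg 2: a=1, c=M2/2=7/12, d=(M3−M2)/(6·3)=-7/108, b=Δ2−h2·(2M2+M3)/6=-5/6
t_q=7/2 → seg 1, τ=1/2; S=3+-1/6·τ+-11/12·τ²+1/4·τ³=87/32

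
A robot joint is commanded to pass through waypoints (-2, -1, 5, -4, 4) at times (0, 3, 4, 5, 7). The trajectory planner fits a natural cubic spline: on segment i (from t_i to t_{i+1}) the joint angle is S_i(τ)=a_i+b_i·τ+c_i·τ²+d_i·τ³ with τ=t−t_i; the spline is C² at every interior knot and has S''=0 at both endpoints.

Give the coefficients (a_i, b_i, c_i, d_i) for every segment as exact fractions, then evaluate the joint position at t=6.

  seg 0: a=-2 b=-961/267 c=0 d=350/801
  seg 1: a=-1 b=2189/267 c=350/89 d=-1637/267
  seg 2: a=5 b=-622/267 c=-1287/89 d=2080/267
  seg 3: a=-4 b=-2104/267 c=793/89 d=-793/534
S(6) = -793/178

Δ: Δ0=1/3, Δ1=6, Δ2=-9, Δ3=4
row 1: diag=8, rhs=34; c'=1/8, d'=17/4
row 2: denom=4−1·1/8=31/8; d'=(-90−1·17/4)/(31/8)=-754/31
row 3: denom=6−1·8/31=178/31; d'=(78−1·-754/31)/(178/31)=1586/89
back: M3=1586/89
back: M2=-754/31−8/31·1586/89=-2574/89
back: M1=17/4−1/8·-2574/89=700/89
M: M0=0, M1=700/89, M2=-2574/89, M3=1586/89, M4=0
seg 0: a=-2, c=M0/2=0, d=(M1−M0)/(6·3)=350/801, b=Δ0−h0·(2M0+M1)/6=-961/267
seg 1: a=-1, c=M1/2=350/89, d=(M2−M1)/(6·1)=-1637/267, b=Δ1−h1·(2M1+M2)/6=2189/267
seg 2: a=5, c=M2/2=-1287/89, d=(M3−M2)/(6·1)=2080/267, b=Δ2−h2·(2M2+M3)/6=-622/267
seg 3: a=-4, c=M3/2=793/89, d=(M4−M3)/(6·2)=-793/534, b=Δ3−h3·(2M3+M4)/6=-2104/267
t_q=6 → seg 3, τ=1; S=-4+-2104/267·τ+793/89·τ²+-793/534·τ³=-793/178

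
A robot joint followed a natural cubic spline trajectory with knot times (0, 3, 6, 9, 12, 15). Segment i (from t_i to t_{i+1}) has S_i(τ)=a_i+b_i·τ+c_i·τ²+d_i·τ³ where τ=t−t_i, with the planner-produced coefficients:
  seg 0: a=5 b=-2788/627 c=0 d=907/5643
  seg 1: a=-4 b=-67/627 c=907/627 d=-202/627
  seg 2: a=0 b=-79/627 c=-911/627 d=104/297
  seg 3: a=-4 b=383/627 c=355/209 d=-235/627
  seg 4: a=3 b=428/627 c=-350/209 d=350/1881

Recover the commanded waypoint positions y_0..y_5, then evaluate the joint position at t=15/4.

y_0 = S_0(0) = a_0 = 5
y_1 = S_1(0) = a_1 = -4
y_2 = S_2(0) = a_2 = 0
y_3 = S_3(0) = a_3 = -4
y_4 = S_4(0) = a_4 = 3
y_5 = S_4(3) = -5
t_q=15/4 is in segment 1 (τ=3/4); S_1(τ)=-22755/6688

y_0=5 y_1=-4 y_2=0 y_3=-4 y_4=3 y_5=-5
S(15/4) = -22755/6688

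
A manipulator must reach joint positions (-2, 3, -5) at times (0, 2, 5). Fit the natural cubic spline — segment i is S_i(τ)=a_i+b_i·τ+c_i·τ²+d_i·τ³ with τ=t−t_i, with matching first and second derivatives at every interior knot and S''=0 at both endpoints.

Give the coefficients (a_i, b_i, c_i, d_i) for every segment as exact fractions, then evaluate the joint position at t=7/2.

  seg 0: a=-2 b=53/15 c=0 d=-31/120
  seg 1: a=3 b=13/30 c=-31/20 d=31/180
S(7/2) = 119/160

Δ: Δ0=5/2, Δ1=-8/3
row 1: diag=10, rhs=-31; c'=3/10, d'=-31/10
back: M1=-31/10
M: M0=0, M1=-31/10, M2=0
seg 0: a=-2, c=M0/2=0, d=(M1−M0)/(6·2)=-31/120, b=Δ0−h0·(2M0+M1)/6=53/15
seg 1: a=3, c=M1/2=-31/20, d=(M2−M1)/(6·3)=31/180, b=Δ1−h1·(2M1+M2)/6=13/30
t_q=7/2 → seg 1, τ=3/2; S=3+13/30·τ+-31/20·τ²+31/180·τ³=119/160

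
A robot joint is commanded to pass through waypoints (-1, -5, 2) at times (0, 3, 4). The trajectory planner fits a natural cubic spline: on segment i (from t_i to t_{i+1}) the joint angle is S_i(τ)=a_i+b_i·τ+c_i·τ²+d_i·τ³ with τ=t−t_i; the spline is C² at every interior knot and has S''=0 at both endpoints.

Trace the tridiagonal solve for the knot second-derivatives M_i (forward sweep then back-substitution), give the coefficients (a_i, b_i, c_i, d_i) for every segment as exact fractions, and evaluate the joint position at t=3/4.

Δ: Δ0=-4/3, Δ1=7
row 1: diag=8, rhs=50; c'=1/8, d'=25/4
back: M1=25/4
M: M0=0, M1=25/4, M2=0
seg 0: a=-1, c=M0/2=0, d=(M1−M0)/(6·3)=25/72, b=Δ0−h0·(2M0+M1)/6=-107/24
seg 1: a=-5, c=M1/2=25/8, d=(M2−M1)/(6·1)=-25/24, b=Δ1−h1·(2M1+M2)/6=59/12
t_q=3/4 → seg 0, τ=3/4; S=-1+-107/24·τ+0·τ²+25/72·τ³=-2149/512

  seg 0: a=-1 b=-107/24 c=0 d=25/72
  seg 1: a=-5 b=59/12 c=25/8 d=-25/24
S(3/4) = -2149/512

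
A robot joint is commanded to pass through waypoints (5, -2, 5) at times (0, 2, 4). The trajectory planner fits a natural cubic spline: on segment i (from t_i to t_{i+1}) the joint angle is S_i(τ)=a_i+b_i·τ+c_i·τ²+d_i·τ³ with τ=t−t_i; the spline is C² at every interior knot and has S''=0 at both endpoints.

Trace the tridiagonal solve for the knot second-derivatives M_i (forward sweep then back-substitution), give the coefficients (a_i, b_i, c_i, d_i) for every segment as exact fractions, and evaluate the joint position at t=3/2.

  seg 0: a=5 b=-21/4 c=0 d=7/16
  seg 1: a=-2 b=0 c=21/8 d=-7/16
S(3/2) = -179/128

Δ: Δ0=-7/2, Δ1=7/2
row 1: diag=8, rhs=42; c'=1/4, d'=21/4
back: M1=21/4
M: M0=0, M1=21/4, M2=0
seg 0: a=5, c=M0/2=0, d=(M1−M0)/(6·2)=7/16, b=Δ0−h0·(2M0+M1)/6=-21/4
seg 1: a=-2, c=M1/2=21/8, d=(M2−M1)/(6·2)=-7/16, b=Δ1−h1·(2M1+M2)/6=0
t_q=3/2 → seg 0, τ=3/2; S=5+-21/4·τ+0·τ²+7/16·τ³=-179/128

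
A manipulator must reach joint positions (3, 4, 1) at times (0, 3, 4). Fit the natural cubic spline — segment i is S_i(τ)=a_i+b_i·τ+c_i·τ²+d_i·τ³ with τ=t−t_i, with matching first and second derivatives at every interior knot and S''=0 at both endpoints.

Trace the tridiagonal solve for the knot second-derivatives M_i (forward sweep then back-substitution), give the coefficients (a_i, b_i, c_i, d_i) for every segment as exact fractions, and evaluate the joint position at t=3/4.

  seg 0: a=3 b=19/12 c=0 d=-5/36
  seg 1: a=4 b=-13/6 c=-5/4 d=5/12
S(3/4) = 1057/256

Δ: Δ0=1/3, Δ1=-3
row 1: diag=8, rhs=-20; c'=1/8, d'=-5/2
back: M1=-5/2
M: M0=0, M1=-5/2, M2=0
seg 0: a=3, c=M0/2=0, d=(M1−M0)/(6·3)=-5/36, b=Δ0−h0·(2M0+M1)/6=19/12
seg 1: a=4, c=M1/2=-5/4, d=(M2−M1)/(6·1)=5/12, b=Δ1−h1·(2M1+M2)/6=-13/6
t_q=3/4 → seg 0, τ=3/4; S=3+19/12·τ+0·τ²+-5/36·τ³=1057/256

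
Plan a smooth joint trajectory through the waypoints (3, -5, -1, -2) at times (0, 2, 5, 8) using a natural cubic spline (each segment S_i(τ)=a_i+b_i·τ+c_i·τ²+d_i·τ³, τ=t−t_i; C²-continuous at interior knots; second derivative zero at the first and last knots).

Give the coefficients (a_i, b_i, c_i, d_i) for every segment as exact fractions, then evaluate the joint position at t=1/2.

  seg 0: a=3 b=-194/37 c=0 d=23/74
  seg 1: a=-5 b=-56/37 c=69/37 d=-305/999
  seg 2: a=-1 b=53/37 c=-98/111 d=98/999
S(1/2) = 247/592

Δ: Δ0=-4, Δ1=4/3, Δ2=-1/3
row 1: diag=10, rhs=32; c'=3/10, d'=16/5
row 2: denom=12−3·3/10=111/10; d'=(-10−3·16/5)/(111/10)=-196/111
back: M2=-196/111
back: M1=16/5−3/10·-196/111=138/37
M: M0=0, M1=138/37, M2=-196/111, M3=0
seg 0: a=3, c=M0/2=0, d=(M1−M0)/(6·2)=23/74, b=Δ0−h0·(2M0+M1)/6=-194/37
seg 1: a=-5, c=M1/2=69/37, d=(M2−M1)/(6·3)=-305/999, b=Δ1−h1·(2M1+M2)/6=-56/37
seg 2: a=-1, c=M2/2=-98/111, d=(M3−M2)/(6·3)=98/999, b=Δ2−h2·(2M2+M3)/6=53/37
t_q=1/2 → seg 0, τ=1/2; S=3+-194/37·τ+0·τ²+23/74·τ³=247/592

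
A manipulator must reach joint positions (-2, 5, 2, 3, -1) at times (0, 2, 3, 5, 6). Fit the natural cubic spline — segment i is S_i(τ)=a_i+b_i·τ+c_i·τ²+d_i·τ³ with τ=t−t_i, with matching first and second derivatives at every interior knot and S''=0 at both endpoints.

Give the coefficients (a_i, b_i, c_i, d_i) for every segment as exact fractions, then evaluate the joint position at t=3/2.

  seg 0: a=-2 b=1127/186 c=0 d=-119/186
  seg 1: a=5 b=-301/186 c=-119/31 d=457/186
  seg 2: a=2 b=-179/93 c=219/62 d=-863/744
  seg 3: a=3 b=-319/186 c=-425/124 d=425/372
S(3/2) = 2445/496

Δ: Δ0=7/2, Δ1=-3, Δ2=1/2, Δ3=-4
row 1: diag=6, rhs=-39; c'=1/6, d'=-13/2
row 2: denom=6−1·1/6=35/6; d'=(21−1·-13/2)/(35/6)=33/7
row 3: denom=6−2·12/35=186/35; d'=(-27−2·33/7)/(186/35)=-425/62
back: M3=-425/62
back: M2=33/7−12/35·-425/62=219/31
back: M1=-13/2−1/6·219/31=-238/31
M: M0=0, M1=-238/31, M2=219/31, M3=-425/62, M4=0
seg 0: a=-2, c=M0/2=0, d=(M1−M0)/(6·2)=-119/186, b=Δ0−h0·(2M0+M1)/6=1127/186
seg 1: a=5, c=M1/2=-119/31, d=(M2−M1)/(6·1)=457/186, b=Δ1−h1·(2M1+M2)/6=-301/186
seg 2: a=2, c=M2/2=219/62, d=(M3−M2)/(6·2)=-863/744, b=Δ2−h2·(2M2+M3)/6=-179/93
seg 3: a=3, c=M3/2=-425/124, d=(M4−M3)/(6·1)=425/372, b=Δ3−h3·(2M3+M4)/6=-319/186
t_q=3/2 → seg 0, τ=3/2; S=-2+1127/186·τ+0·τ²+-119/186·τ³=2445/496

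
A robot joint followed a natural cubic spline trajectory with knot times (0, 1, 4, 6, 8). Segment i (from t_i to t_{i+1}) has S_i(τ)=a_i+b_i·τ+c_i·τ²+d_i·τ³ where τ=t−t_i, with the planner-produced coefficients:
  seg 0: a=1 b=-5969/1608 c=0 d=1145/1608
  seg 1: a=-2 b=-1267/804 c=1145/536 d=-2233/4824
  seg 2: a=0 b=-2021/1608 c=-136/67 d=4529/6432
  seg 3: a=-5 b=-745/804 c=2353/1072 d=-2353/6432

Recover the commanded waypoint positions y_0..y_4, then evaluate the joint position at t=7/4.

y_0 = S_0(0) = a_0 = 1
y_1 = S_1(0) = a_1 = -2
y_2 = S_2(0) = a_2 = 0
y_3 = S_3(0) = a_3 = -5
y_4 = S_3(2) = -1
t_q=7/4 is in segment 1 (τ=3/4); S_1(τ)=-74631/34304

y_0=1 y_1=-2 y_2=0 y_3=-5 y_4=-1
S(7/4) = -74631/34304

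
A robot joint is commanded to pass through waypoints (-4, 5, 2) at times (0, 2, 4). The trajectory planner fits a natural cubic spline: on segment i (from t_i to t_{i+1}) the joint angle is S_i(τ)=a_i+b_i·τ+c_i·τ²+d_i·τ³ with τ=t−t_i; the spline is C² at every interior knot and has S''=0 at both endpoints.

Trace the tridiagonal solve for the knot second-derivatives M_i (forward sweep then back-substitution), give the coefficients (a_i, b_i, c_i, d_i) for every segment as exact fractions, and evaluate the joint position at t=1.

Δ: Δ0=9/2, Δ1=-3/2
row 1: diag=8, rhs=-36; c'=1/4, d'=-9/2
back: M1=-9/2
M: M0=0, M1=-9/2, M2=0
seg 0: a=-4, c=M0/2=0, d=(M1−M0)/(6·2)=-3/8, b=Δ0−h0·(2M0+M1)/6=6
seg 1: a=5, c=M1/2=-9/4, d=(M2−M1)/(6·2)=3/8, b=Δ1−h1·(2M1+M2)/6=3/2
t_q=1 → seg 0, τ=1; S=-4+6·τ+0·τ²+-3/8·τ³=13/8

  seg 0: a=-4 b=6 c=0 d=-3/8
  seg 1: a=5 b=3/2 c=-9/4 d=3/8
S(1) = 13/8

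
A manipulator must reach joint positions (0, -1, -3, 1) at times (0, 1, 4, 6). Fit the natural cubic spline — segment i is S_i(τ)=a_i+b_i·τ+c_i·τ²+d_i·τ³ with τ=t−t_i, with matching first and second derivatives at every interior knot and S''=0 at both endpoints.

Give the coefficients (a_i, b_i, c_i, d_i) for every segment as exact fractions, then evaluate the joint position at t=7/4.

Δ: Δ0=-1, Δ1=-2/3, Δ2=2
row 1: diag=8, rhs=2; c'=3/8, d'=1/4
row 2: denom=10−3·3/8=71/8; d'=(16−3·1/4)/(71/8)=122/71
back: M2=122/71
back: M1=1/4−3/8·122/71=-28/71
M: M0=0, M1=-28/71, M2=122/71, M3=0
seg 0: a=0, c=M0/2=0, d=(M1−M0)/(6·1)=-14/213, b=Δ0−h0·(2M0+M1)/6=-199/213
seg 1: a=-1, c=M1/2=-14/71, d=(M2−M1)/(6·3)=25/213, b=Δ1−h1·(2M1+M2)/6=-241/213
seg 2: a=-3, c=M2/2=61/71, d=(M3−M2)/(6·2)=-61/426, b=Δ2−h2·(2M2+M3)/6=182/213
t_q=7/4 → seg 1, τ=3/4; S=-1+-241/213·τ+-14/71·τ²+25/213·τ³=-8679/4544

  seg 0: a=0 b=-199/213 c=0 d=-14/213
  seg 1: a=-1 b=-241/213 c=-14/71 d=25/213
  seg 2: a=-3 b=182/213 c=61/71 d=-61/426
S(7/4) = -8679/4544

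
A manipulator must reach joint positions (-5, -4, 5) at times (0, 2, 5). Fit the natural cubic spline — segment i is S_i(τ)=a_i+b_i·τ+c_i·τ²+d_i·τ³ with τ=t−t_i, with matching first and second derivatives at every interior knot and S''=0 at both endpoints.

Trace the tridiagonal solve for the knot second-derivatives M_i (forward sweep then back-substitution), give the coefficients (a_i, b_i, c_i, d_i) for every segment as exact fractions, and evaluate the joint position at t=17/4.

Δ: Δ0=1/2, Δ1=3
row 1: diag=10, rhs=15; c'=3/10, d'=3/2
back: M1=3/2
M: M0=0, M1=3/2, M2=0
seg 0: a=-5, c=M0/2=0, d=(M1−M0)/(6·2)=1/8, b=Δ0−h0·(2M0+M1)/6=0
seg 1: a=-4, c=M1/2=3/4, d=(M2−M1)/(6·3)=-1/12, b=Δ1−h1·(2M1+M2)/6=3/2
t_q=17/4 → seg 1, τ=9/4; S=-4+3/2·τ+3/4·τ²+-1/12·τ³=569/256

  seg 0: a=-5 b=0 c=0 d=1/8
  seg 1: a=-4 b=3/2 c=3/4 d=-1/12
S(17/4) = 569/256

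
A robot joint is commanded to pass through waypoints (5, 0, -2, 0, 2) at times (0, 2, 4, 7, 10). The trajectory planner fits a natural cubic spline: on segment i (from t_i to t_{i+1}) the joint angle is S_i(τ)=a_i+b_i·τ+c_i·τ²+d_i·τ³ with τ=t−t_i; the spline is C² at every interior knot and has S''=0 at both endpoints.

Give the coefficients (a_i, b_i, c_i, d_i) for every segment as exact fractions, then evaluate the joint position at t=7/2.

Δ: Δ0=-5/2, Δ1=-1, Δ2=2/3, Δ3=2/3
row 1: diag=8, rhs=9; c'=1/4, d'=9/8
row 2: denom=10−2·1/4=19/2; d'=(10−2·9/8)/(19/2)=31/38
row 3: denom=12−3·6/19=210/19; d'=(0−3·31/38)/(210/19)=-31/140
back: M3=-31/140
back: M2=31/38−6/19·-31/140=31/35
back: M1=9/8−1/4·31/35=253/280
M: M0=0, M1=253/280, M2=31/35, M3=-31/140, M4=0
seg 0: a=5, c=M0/2=0, d=(M1−M0)/(6·2)=253/3360, b=Δ0−h0·(2M0+M1)/6=-2353/840
seg 1: a=0, c=M1/2=253/560, d=(M2−M1)/(6·2)=-1/672, b=Δ1−h1·(2M1+M2)/6=-797/420
seg 2: a=-2, c=M2/2=31/70, d=(M3−M2)/(6·3)=-31/504, b=Δ2−h2·(2M2+M3)/6=-13/120
seg 3: a=0, c=M3/2=-31/280, d=(M4−M3)/(6·3)=31/2520, b=Δ3−h3·(2M3+M4)/6=373/420
t_q=7/2 → seg 1, τ=3/2; S=0+-797/420·τ+253/560·τ²+-1/672·τ³=-16441/8960

  seg 0: a=5 b=-2353/840 c=0 d=253/3360
  seg 1: a=0 b=-797/420 c=253/560 d=-1/672
  seg 2: a=-2 b=-13/120 c=31/70 d=-31/504
  seg 3: a=0 b=373/420 c=-31/280 d=31/2520
S(7/2) = -16441/8960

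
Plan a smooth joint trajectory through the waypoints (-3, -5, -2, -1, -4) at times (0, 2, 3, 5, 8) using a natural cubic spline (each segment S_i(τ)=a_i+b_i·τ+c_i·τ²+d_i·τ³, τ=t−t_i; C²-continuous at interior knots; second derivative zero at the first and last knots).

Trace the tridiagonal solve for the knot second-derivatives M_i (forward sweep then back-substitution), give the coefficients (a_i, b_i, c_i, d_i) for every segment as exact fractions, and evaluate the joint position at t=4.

  seg 0: a=-3 b=-409/163 c=0 d=123/326
  seg 1: a=-5 b=329/163 c=369/163 d=-209/163
  seg 2: a=-2 b=440/163 c=-258/163 d=315/1304
  seg 3: a=-1 b=-239/326 c=-87/652 d=29/1956
S(4) = -837/1304

Δ: Δ0=-1, Δ1=3, Δ2=1/2, Δ3=-1
row 1: diag=6, rhs=24; c'=1/6, d'=4
row 2: denom=6−1·1/6=35/6; d'=(-15−1·4)/(35/6)=-114/35
row 3: denom=10−2·12/35=326/35; d'=(-9−2·-114/35)/(326/35)=-87/326
back: M3=-87/326
back: M2=-114/35−12/35·-87/326=-516/163
back: M1=4−1/6·-516/163=738/163
M: M0=0, M1=738/163, M2=-516/163, M3=-87/326, M4=0
seg 0: a=-3, c=M0/2=0, d=(M1−M0)/(6·2)=123/326, b=Δ0−h0·(2M0+M1)/6=-409/163
seg 1: a=-5, c=M1/2=369/163, d=(M2−M1)/(6·1)=-209/163, b=Δ1−h1·(2M1+M2)/6=329/163
seg 2: a=-2, c=M2/2=-258/163, d=(M3−M2)/(6·2)=315/1304, b=Δ2−h2·(2M2+M3)/6=440/163
seg 3: a=-1, c=M3/2=-87/652, d=(M4−M3)/(6·3)=29/1956, b=Δ3−h3·(2M3+M4)/6=-239/326
t_q=4 → seg 2, τ=1; S=-2+440/163·τ+-258/163·τ²+315/1304·τ³=-837/1304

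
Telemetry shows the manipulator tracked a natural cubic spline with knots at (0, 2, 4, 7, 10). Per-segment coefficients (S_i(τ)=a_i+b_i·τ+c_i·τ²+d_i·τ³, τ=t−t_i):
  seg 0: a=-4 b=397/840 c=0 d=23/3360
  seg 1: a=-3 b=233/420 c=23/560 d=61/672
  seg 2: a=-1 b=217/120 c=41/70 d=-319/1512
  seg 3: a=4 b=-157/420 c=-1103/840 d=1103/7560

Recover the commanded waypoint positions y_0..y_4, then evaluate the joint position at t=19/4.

y_0 = S_0(0) = a_0 = -4
y_1 = S_1(0) = a_1 = -3
y_2 = S_2(0) = a_2 = -1
y_3 = S_3(0) = a_3 = 4
y_4 = S_3(3) = -5
t_q=19/4 is in segment 2 (τ=3/4); S_2(τ)=10693/17920

y_0=-4 y_1=-3 y_2=-1 y_3=4 y_4=-5
S(19/4) = 10693/17920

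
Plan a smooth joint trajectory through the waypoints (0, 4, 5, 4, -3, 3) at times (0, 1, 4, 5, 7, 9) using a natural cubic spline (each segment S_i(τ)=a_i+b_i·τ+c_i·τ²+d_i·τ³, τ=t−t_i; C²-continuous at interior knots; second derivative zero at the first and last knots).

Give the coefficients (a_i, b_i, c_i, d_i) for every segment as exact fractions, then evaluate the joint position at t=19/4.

Δ: Δ0=4, Δ1=1/3, Δ2=-1, Δ3=-7/2, Δ4=3
row 1: diag=8, rhs=-22; c'=3/8, d'=-11/4
row 2: denom=8−3·3/8=55/8; d'=(-8−3·-11/4)/(55/8)=2/55
row 3: denom=6−1·8/55=322/55; d'=(-15−1·2/55)/(322/55)=-827/322
row 4: denom=8−2·55/161=1178/161; d'=(39−2·-827/322)/(1178/161)=187/31
back: M4=187/31
back: M3=-827/322−55/161·187/31=-287/62
back: M2=2/55−8/55·-287/62=22/31
back: M1=-11/4−3/8·22/31=-187/62
M: M0=0, M1=-187/62, M2=22/31, M3=-287/62, M4=187/31, M5=0
seg 0: a=0, c=M0/2=0, d=(M1−M0)/(6·1)=-187/372, b=Δ0−h0·(2M0+M1)/6=1675/372
seg 1: a=4, c=M1/2=-187/124, d=(M2−M1)/(6·3)=77/372, b=Δ1−h1·(2M1+M2)/6=557/186
seg 2: a=5, c=M2/2=11/31, d=(M3−M2)/(6·1)=-331/372, b=Δ2−h2·(2M2+M3)/6=-173/372
seg 3: a=4, c=M3/2=-287/124, d=(M4−M3)/(6·2)=661/744, b=Δ3−h3·(2M3+M4)/6=-451/186
seg 4: a=-3, c=M4/2=187/62, d=(M5−M4)/(6·2)=-187/372, b=Δ4−h4·(2M4+M5)/6=-95/93
t_q=19/4 → seg 2, τ=3/4; S=5+-173/372·τ+11/31·τ²+-331/372·τ³=35517/7936

  seg 0: a=0 b=1675/372 c=0 d=-187/372
  seg 1: a=4 b=557/186 c=-187/124 d=77/372
  seg 2: a=5 b=-173/372 c=11/31 d=-331/372
  seg 3: a=4 b=-451/186 c=-287/124 d=661/744
  seg 4: a=-3 b=-95/93 c=187/62 d=-187/372
S(19/4) = 35517/7936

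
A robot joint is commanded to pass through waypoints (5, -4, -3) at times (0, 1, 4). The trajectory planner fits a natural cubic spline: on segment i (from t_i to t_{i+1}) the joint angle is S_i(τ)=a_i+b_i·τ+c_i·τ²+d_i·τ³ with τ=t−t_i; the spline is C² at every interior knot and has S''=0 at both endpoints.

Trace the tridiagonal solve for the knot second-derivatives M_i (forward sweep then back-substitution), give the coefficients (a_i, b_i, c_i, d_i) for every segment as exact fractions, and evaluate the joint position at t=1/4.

Δ: Δ0=-9, Δ1=1/3
row 1: diag=8, rhs=56; c'=3/8, d'=7
back: M1=7
M: M0=0, M1=7, M2=0
seg 0: a=5, c=M0/2=0, d=(M1−M0)/(6·1)=7/6, b=Δ0−h0·(2M0+M1)/6=-61/6
seg 1: a=-4, c=M1/2=7/2, d=(M2−M1)/(6·3)=-7/18, b=Δ1−h1·(2M1+M2)/6=-20/3
t_q=1/4 → seg 0, τ=1/4; S=5+-61/6·τ+0·τ²+7/6·τ³=317/128

  seg 0: a=5 b=-61/6 c=0 d=7/6
  seg 1: a=-4 b=-20/3 c=7/2 d=-7/18
S(1/4) = 317/128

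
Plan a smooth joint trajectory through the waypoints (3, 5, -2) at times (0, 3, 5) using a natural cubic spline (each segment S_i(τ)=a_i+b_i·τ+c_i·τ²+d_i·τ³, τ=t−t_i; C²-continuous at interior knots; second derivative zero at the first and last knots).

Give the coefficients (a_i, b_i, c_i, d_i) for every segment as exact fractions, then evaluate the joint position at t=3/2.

  seg 0: a=3 b=23/12 c=0 d=-5/36
  seg 1: a=5 b=-11/6 c=-5/4 d=5/24
S(3/2) = 173/32

Δ: Δ0=2/3, Δ1=-7/2
row 1: diag=10, rhs=-25; c'=1/5, d'=-5/2
back: M1=-5/2
M: M0=0, M1=-5/2, M2=0
seg 0: a=3, c=M0/2=0, d=(M1−M0)/(6·3)=-5/36, b=Δ0−h0·(2M0+M1)/6=23/12
seg 1: a=5, c=M1/2=-5/4, d=(M2−M1)/(6·2)=5/24, b=Δ1−h1·(2M1+M2)/6=-11/6
t_q=3/2 → seg 0, τ=3/2; S=3+23/12·τ+0·τ²+-5/36·τ³=173/32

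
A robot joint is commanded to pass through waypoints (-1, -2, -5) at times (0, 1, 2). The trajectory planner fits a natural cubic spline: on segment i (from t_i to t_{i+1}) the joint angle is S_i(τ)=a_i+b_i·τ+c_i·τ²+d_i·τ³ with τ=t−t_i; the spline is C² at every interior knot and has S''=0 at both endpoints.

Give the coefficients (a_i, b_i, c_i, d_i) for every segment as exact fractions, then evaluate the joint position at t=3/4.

  seg 0: a=-1 b=-1/2 c=0 d=-1/2
  seg 1: a=-2 b=-2 c=-3/2 d=1/2
S(3/4) = -203/128

Δ: Δ0=-1, Δ1=-3
row 1: diag=4, rhs=-12; c'=1/4, d'=-3
back: M1=-3
M: M0=0, M1=-3, M2=0
seg 0: a=-1, c=M0/2=0, d=(M1−M0)/(6·1)=-1/2, b=Δ0−h0·(2M0+M1)/6=-1/2
seg 1: a=-2, c=M1/2=-3/2, d=(M2−M1)/(6·1)=1/2, b=Δ1−h1·(2M1+M2)/6=-2
t_q=3/4 → seg 0, τ=3/4; S=-1+-1/2·τ+0·τ²+-1/2·τ³=-203/128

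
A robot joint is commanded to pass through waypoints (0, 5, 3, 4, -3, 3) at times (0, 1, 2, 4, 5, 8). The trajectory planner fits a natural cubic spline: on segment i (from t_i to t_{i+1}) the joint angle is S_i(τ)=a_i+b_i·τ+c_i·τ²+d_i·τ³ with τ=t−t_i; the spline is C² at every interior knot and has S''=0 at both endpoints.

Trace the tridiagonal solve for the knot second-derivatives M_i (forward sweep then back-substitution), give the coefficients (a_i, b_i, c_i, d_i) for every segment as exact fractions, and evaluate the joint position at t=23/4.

  seg 0: a=0 b=13541/1906 c=0 d=-4011/1906
  seg 1: a=5 b=754/953 c=-12033/1906 d=6713/1906
  seg 2: a=3 b=-2419/1906 c=4053/953 d=-1605/953
  seg 3: a=4 b=-8515/1906 c=-5577/953 d=6327/1906
  seg 4: a=-3 b=-5921/953 c=7827/1906 d=-2609/5718
S(23/4) = -676077/121984

Δ: Δ0=5, Δ1=-2, Δ2=1/2, Δ3=-7, Δ4=2
row 1: diag=4, rhs=-42; c'=1/4, d'=-21/2
row 2: denom=6−1·1/4=23/4; d'=(15−1·-21/2)/(23/4)=102/23
row 3: denom=6−2·8/23=122/23; d'=(-45−2·102/23)/(122/23)=-1239/122
row 4: denom=8−1·23/122=953/122; d'=(54−1·-1239/122)/(953/122)=7827/953
back: M4=7827/953
back: M3=-1239/122−23/122·7827/953=-11154/953
back: M2=102/23−8/23·-11154/953=8106/953
back: M1=-21/2−1/4·8106/953=-12033/953
M: M0=0, M1=-12033/953, M2=8106/953, M3=-11154/953, M4=7827/953, M5=0
seg 0: a=0, c=M0/2=0, d=(M1−M0)/(6·1)=-4011/1906, b=Δ0−h0·(2M0+M1)/6=13541/1906
seg 1: a=5, c=M1/2=-12033/1906, d=(M2−M1)/(6·1)=6713/1906, b=Δ1−h1·(2M1+M2)/6=754/953
seg 2: a=3, c=M2/2=4053/953, d=(M3−M2)/(6·2)=-1605/953, b=Δ2−h2·(2M2+M3)/6=-2419/1906
seg 3: a=4, c=M3/2=-5577/953, d=(M4−M3)/(6·1)=6327/1906, b=Δ3−h3·(2M3+M4)/6=-8515/1906
seg 4: a=-3, c=M4/2=7827/1906, d=(M5−M4)/(6·3)=-2609/5718, b=Δ4−h4·(2M4+M5)/6=-5921/953
t_q=23/4 → seg 4, τ=3/4; S=-3+-5921/953·τ+7827/1906·τ²+-2609/5718·τ³=-676077/121984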